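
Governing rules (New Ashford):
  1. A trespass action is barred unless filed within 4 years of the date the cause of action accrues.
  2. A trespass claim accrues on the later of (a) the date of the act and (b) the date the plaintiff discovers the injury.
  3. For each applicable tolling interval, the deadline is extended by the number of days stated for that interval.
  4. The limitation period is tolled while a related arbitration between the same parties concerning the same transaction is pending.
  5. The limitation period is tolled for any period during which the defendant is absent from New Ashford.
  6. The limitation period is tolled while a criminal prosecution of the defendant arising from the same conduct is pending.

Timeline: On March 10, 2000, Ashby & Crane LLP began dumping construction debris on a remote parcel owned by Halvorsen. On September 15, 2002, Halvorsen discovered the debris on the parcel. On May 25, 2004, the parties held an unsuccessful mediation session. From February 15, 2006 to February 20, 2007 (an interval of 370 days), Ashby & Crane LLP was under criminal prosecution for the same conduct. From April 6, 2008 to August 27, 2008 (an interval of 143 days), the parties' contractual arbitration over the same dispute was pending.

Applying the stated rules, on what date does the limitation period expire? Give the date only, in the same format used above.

Because discovery on September 15, 2002 post-dates the March 10, 2000 act, accrual under the later-of rule falls on September 15, 2002.
Adding the 4 years base period to September 15, 2002 gives a deadline of September 15, 2006, before any tolling.
Because the pending criminal prosecution ran from February 15, 2006 to February 20, 2007, the deadline is extended by 370 days to September 20, 2007.
By the time the pending related arbitration began on April 6, 2008, the limitation period had already expired on September 20, 2007; that interval cannot revive it.
Nothing else in the chronology tolls or restarts the period.

September 20, 2007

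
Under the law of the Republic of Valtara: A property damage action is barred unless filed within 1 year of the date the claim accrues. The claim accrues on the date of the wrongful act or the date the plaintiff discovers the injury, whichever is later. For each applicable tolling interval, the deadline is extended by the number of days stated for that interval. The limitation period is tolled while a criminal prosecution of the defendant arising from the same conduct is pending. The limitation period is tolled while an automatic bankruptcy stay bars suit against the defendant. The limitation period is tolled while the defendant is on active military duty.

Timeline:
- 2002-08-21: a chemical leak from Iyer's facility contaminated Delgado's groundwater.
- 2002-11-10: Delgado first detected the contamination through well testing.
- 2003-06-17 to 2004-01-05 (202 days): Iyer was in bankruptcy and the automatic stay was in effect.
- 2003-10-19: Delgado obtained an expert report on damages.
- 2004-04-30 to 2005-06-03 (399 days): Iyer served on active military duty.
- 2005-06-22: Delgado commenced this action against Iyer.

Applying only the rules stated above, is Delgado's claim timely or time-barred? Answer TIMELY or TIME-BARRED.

TIMELY

The claim accrued on 2002-11-10 — the later of the 2002-08-21 act and the 2002-11-10 discovery.
Adding the 1 year base period to 2002-11-10 gives a deadline of 2003-11-10, before any tolling.
The period was tolled for 202 days by the automatic bankruptcy stay (2003-06-17 to 2004-01-05), pushing the deadline to 2004-05-30.
The period was tolled for 399 days by the defendant's active military service (2004-04-30 to 2005-06-03), pushing the deadline to 2005-07-03.
Nothing else in the chronology tolls or restarts the period.
Delgado filed on 2005-06-22, before the 2005-07-03 deadline, so the action is timely.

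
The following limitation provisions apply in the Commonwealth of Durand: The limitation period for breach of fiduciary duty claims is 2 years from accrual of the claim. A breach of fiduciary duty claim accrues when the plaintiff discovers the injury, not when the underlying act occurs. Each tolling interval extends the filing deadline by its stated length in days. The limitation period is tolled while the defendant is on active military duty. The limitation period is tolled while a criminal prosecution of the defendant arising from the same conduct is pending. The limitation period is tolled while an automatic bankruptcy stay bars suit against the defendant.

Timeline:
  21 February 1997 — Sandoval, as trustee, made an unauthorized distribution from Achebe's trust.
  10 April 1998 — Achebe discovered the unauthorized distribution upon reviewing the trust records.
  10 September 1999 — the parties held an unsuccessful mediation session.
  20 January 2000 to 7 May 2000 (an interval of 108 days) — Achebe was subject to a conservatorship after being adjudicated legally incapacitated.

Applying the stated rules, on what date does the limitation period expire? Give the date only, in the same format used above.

Accrual is tied to discovery, so the period began on 10 April 1998 rather than on 21 February 1997 when the act occurred.
The untolled deadline — 2 years after 10 April 1998 — is 10 April 2000.
The plaintiff's legal incapacity from 20 January 2000 to 7 May 2000 does not toll the period, because no stated rule makes the plaintiff's incapacity a tolling event.
None of the other events listed affects the running of the period under the stated rules.

10 April 2000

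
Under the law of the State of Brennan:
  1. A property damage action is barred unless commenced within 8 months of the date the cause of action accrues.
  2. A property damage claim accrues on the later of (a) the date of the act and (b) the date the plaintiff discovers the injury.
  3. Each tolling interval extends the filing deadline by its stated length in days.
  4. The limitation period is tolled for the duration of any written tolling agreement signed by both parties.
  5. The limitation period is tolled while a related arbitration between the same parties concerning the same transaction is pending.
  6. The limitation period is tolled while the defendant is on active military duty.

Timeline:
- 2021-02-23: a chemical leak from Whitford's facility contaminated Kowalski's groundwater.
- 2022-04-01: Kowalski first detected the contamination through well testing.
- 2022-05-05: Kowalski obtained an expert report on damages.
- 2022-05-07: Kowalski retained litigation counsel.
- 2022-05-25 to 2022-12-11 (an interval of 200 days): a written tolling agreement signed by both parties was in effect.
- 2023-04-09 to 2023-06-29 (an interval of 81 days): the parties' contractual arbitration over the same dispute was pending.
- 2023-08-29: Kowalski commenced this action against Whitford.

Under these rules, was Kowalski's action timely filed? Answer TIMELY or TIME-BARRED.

Because discovery on 2022-04-01 post-dates the 2021-02-23 act, accrual under the later-of rule falls on 2022-04-01.
8 months from 2022-04-01 is 2022-12-01.
The period was tolled for 200 days by the written tolling agreement (2022-05-25 to 2022-12-11), pushing the deadline to 2023-06-19.
Because the pending related arbitration ran from 2023-04-09 to 2023-06-29, the deadline is extended by 81 days to 2023-09-08.
None of the other events listed affects the running of the period under the stated rules.
Filing on 2023-08-29 beat the 2023-09-08 deadline — the action is timely.

TIMELY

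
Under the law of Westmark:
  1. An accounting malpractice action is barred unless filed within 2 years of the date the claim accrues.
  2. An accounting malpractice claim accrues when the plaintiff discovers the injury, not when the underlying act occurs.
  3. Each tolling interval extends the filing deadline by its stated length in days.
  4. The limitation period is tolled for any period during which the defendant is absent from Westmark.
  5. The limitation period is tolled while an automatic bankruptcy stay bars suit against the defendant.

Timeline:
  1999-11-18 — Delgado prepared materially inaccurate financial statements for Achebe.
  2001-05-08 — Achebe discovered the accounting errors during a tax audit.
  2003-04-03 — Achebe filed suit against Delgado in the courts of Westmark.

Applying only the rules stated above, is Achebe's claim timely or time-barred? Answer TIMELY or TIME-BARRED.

TIMELY

Under the discovery rule, the claim accrued on 2001-05-08, when Achebe discovered the injury — not on the 1999-11-18 date of the underlying act.
The untolled deadline — 2 years after 2001-05-08 — is 2003-05-08.
Achebe filed on 2003-04-03, before the 2003-05-08 deadline, so the action is timely.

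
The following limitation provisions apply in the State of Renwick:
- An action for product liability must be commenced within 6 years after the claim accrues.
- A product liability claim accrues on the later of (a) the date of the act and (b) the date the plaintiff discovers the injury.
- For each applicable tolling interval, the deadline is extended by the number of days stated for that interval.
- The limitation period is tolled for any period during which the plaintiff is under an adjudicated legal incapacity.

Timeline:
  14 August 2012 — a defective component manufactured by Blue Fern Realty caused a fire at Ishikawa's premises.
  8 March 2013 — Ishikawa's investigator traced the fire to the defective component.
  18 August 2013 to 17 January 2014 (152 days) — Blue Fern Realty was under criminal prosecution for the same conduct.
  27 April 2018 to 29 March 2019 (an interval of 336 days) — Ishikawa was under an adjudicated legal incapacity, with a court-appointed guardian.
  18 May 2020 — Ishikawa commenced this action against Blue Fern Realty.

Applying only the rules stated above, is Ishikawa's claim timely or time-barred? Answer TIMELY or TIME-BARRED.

The claim accrued on 8 March 2013 — the later of the 14 August 2012 act and the 8 March 2013 discovery.
Adding the 6 years base period to 8 March 2013 gives a deadline of 8 March 2019, before any tolling.
The period was tolled for 336 days by the plaintiff's legal incapacity (27 April 2018 to 29 March 2019), pushing the deadline to 7 February 2020.
The pending criminal prosecution from 18 August 2013 to 17 January 2014 does not toll the period, because no stated rule makes a criminal prosecution a tolling event.
The 18 May 2020 filing falls after the 7 February 2020 deadline; the claim is time-barred.

TIME-BARRED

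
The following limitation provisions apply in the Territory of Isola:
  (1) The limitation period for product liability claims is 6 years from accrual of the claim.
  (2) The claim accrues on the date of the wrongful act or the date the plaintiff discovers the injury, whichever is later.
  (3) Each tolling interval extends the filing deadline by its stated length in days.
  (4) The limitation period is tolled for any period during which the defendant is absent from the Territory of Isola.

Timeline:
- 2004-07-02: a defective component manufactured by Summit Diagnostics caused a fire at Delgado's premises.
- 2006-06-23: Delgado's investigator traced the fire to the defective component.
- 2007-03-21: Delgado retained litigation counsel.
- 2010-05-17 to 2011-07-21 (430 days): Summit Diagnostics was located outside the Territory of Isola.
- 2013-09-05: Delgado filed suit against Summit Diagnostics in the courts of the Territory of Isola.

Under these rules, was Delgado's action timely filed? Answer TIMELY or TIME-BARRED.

TIME-BARRED

Because discovery on 2006-06-23 post-dates the 2004-07-02 act, accrual under the later-of rule falls on 2006-06-23.
Adding the 6 years base period to 2006-06-23 gives a deadline of 2012-06-23, before any tolling.
Because the defendant's absence from the jurisdiction ran from 2010-05-17 to 2011-07-21, the deadline is extended by 430 days to 2013-08-27.
The other events in the timeline have no effect on the limitation period under the stated rules.
Delgado filed on 2013-09-05, after the 2013-08-27 deadline, so the action is time-barred.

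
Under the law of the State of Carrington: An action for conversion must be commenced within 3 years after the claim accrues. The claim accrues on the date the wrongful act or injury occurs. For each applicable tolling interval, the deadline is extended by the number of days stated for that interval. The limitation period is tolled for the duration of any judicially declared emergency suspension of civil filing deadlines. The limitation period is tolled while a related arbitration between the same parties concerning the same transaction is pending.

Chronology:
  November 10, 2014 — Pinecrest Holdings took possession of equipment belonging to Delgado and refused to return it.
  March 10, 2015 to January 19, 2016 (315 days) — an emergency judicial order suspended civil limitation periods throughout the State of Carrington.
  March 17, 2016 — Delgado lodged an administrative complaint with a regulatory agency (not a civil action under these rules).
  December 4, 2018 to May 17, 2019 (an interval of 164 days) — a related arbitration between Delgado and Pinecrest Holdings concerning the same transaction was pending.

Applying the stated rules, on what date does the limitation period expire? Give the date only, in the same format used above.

September 21, 2018

The claim accrued on November 10, 2014, the date of the act.
Adding the 3 years base period to November 10, 2014 gives a deadline of November 10, 2017, before any tolling.
The emergency suspension of filing deadlines from March 10, 2015 to January 19, 2016 tolled the period for 315 days, extending the deadline to September 21, 2018.
The pending related arbitration from December 4, 2018 to May 17, 2019 began after the period had already run on September 21, 2018, so it has no tolling effect.
None of the other events listed affects the running of the period under the stated rules.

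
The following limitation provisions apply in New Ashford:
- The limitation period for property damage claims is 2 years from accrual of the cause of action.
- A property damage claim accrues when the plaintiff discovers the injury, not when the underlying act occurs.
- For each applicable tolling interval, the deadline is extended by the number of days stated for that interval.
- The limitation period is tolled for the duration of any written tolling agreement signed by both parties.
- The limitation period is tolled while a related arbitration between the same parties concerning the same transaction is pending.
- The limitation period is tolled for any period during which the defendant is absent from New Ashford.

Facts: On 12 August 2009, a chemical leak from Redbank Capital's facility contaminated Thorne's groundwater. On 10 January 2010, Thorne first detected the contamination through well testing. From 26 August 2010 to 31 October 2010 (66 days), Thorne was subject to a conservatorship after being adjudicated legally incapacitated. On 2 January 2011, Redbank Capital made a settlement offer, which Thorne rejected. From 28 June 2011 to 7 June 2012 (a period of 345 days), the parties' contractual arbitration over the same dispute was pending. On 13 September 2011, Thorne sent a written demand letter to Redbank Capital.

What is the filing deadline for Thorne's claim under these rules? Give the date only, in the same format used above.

20 December 2012

The claim did not accrue until Thorne discovered the injury on 10 January 2010; the 12 August 2009 act date does not start the clock under the stated rule.
2 years from 10 January 2010 is 10 January 2012.
The pending related arbitration from 28 June 2011 to 7 June 2012 tolled the period for 345 days, extending the deadline to 20 December 2012.
No stated provision tolls the period for the plaintiff's incapacity, so the interval from 26 August 2010 to 31 October 2010 has no effect on the deadline.
Nothing else in the chronology tolls or restarts the period.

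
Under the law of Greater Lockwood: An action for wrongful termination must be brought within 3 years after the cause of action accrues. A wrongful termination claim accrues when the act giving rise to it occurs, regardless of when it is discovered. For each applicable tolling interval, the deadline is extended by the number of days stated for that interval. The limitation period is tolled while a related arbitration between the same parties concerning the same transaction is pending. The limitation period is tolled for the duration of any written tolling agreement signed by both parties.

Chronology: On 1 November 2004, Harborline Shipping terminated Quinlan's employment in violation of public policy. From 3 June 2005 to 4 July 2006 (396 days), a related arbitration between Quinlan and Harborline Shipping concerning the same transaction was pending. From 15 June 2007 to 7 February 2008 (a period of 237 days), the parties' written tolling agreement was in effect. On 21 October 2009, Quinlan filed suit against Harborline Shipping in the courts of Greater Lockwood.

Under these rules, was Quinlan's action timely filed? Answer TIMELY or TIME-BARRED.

TIME-BARRED

The cause of action accrued on 1 November 2004, the date of the act.
Adding the 3 years base period to 1 November 2004 gives a deadline of 1 November 2007, before any tolling.
The period was tolled for 396 days by the pending related arbitration (3 June 2005 to 4 July 2006), pushing the deadline to 1 December 2008.
Because the written tolling agreement ran from 15 June 2007 to 7 February 2008, the deadline is extended by 237 days to 26 July 2009.
Filing on 21 October 2009 missed the 26 July 2009 deadline — the action is time-barred.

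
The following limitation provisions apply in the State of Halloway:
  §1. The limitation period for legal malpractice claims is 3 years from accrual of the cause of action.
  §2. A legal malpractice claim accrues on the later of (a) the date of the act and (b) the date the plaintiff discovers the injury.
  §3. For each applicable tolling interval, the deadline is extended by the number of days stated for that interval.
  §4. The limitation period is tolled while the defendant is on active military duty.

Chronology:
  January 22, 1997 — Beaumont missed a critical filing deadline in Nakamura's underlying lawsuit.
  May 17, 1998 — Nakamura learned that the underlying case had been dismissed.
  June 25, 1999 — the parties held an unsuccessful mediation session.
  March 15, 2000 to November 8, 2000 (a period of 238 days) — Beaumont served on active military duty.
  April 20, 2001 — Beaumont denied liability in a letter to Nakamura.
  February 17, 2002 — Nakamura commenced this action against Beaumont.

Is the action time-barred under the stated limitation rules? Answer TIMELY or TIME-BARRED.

TIME-BARRED

Because discovery on May 17, 1998 post-dates the January 22, 1997 act, accrual under the later-of rule falls on May 17, 1998.
3 years from May 17, 1998 is May 17, 2001.
Because the defendant's active military service ran from March 15, 2000 to November 8, 2000, the deadline is extended by 238 days to January 10, 2002.
Nothing else in the chronology tolls or restarts the period.
Nakamura filed on February 17, 2002, after the January 10, 2002 deadline, so the action is time-barred.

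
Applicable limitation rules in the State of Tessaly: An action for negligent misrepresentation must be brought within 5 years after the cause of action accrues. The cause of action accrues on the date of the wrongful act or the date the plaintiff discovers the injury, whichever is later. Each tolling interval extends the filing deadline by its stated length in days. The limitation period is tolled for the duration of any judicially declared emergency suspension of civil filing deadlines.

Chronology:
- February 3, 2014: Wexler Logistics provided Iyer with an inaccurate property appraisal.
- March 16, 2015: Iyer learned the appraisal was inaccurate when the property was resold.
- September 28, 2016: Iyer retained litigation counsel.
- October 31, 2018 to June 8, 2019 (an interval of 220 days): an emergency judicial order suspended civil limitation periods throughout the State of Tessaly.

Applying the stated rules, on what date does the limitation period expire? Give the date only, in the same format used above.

The claim accrued on March 16, 2015 — the later of the February 3, 2014 act and the March 16, 2015 discovery.
5 years from March 16, 2015 is March 16, 2020.
Because the emergency suspension of filing deadlines ran from October 31, 2018 to June 8, 2019, the deadline is extended by 220 days to October 22, 2020.
Nothing else in the chronology tolls or restarts the period.

October 22, 2020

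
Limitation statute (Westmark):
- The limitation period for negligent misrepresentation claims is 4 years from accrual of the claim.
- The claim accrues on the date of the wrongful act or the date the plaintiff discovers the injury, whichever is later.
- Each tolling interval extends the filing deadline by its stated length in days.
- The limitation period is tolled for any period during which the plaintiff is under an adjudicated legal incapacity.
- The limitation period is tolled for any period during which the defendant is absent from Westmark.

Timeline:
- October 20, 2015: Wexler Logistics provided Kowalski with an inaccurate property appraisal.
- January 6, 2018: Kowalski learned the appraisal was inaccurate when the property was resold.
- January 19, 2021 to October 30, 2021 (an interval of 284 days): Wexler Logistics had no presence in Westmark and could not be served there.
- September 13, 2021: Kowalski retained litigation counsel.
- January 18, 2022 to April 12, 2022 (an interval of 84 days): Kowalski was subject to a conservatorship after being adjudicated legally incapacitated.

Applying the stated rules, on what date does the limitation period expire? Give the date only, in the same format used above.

The claim accrued on January 6, 2018 — the later of the October 20, 2015 act and the January 6, 2018 discovery.
Adding the 4 years base period to January 6, 2018 gives a deadline of January 6, 2022, before any tolling.
Because the defendant's absence from the jurisdiction ran from January 19, 2021 to October 30, 2021, the deadline is extended by 284 days to October 17, 2022.
The plaintiff's legal incapacity from January 18, 2022 to April 12, 2022 tolled the period for 84 days, extending the deadline to January 9, 2023.
None of the other events listed affects the running of the period under the stated rules.

January 9, 2023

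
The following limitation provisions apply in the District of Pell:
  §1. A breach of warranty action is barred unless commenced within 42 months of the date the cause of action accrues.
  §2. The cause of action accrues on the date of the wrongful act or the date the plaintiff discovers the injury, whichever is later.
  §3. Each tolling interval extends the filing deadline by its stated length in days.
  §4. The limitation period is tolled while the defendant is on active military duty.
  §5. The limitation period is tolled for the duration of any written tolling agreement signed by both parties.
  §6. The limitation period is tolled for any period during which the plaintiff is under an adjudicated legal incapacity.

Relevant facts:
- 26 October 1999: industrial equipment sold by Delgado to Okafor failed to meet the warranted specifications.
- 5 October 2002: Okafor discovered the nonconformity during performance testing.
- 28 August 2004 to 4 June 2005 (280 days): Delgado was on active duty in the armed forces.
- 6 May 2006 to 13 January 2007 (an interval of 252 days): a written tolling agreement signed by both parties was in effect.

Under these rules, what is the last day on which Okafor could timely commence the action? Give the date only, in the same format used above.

19 September 2007

Because discovery on 5 October 2002 post-dates the 26 October 1999 act, accrual under the later-of rule falls on 5 October 2002.
The untolled deadline — 42 months after 5 October 2002 — is 5 April 2006.
Because the defendant's active military service ran from 28 August 2004 to 4 June 2005, the deadline is extended by 280 days to 10 January 2007.
Because the written tolling agreement ran from 6 May 2006 to 13 January 2007, the deadline is extended by 252 days to 19 September 2007.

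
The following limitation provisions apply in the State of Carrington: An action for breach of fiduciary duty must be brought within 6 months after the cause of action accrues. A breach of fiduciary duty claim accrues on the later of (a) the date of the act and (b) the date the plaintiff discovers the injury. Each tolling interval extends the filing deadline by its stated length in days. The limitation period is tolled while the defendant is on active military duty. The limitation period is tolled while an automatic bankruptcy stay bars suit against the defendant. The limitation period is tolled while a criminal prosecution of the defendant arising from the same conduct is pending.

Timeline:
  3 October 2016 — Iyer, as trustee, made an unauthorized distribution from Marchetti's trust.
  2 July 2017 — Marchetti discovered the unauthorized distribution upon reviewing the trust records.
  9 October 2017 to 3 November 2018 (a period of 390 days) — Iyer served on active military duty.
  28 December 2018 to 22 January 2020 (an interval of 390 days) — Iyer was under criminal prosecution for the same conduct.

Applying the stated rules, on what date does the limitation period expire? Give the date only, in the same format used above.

21 February 2020

Because discovery on 2 July 2017 post-dates the 3 October 2016 act, accrual under the later-of rule falls on 2 July 2017.
Adding the 6 months base period to 2 July 2017 gives a deadline of 2 January 2018, before any tolling.
The defendant's active military service from 9 October 2017 to 3 November 2018 tolled the period for 390 days, extending the deadline to 27 January 2019.
The period was tolled for 390 days by the pending criminal prosecution (28 December 2018 to 22 January 2020), pushing the deadline to 21 February 2020.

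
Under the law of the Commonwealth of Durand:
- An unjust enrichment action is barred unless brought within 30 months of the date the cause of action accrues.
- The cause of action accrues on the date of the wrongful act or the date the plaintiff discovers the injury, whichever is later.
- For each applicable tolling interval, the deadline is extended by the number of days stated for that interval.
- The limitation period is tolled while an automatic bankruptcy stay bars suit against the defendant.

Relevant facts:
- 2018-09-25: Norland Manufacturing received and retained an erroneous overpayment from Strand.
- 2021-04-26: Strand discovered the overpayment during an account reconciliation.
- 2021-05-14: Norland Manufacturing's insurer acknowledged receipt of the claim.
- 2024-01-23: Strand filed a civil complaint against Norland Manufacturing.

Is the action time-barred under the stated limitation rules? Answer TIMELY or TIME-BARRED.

TIME-BARRED

The claim accrued on 2021-04-26 — the later of the 2018-09-25 act and the 2021-04-26 discovery.
The untolled deadline — 30 months after 2021-04-26 — is 2023-10-26.
Nothing else in the chronology tolls or restarts the period.
Filing on 2024-01-23 missed the 2023-10-26 deadline — the action is time-barred.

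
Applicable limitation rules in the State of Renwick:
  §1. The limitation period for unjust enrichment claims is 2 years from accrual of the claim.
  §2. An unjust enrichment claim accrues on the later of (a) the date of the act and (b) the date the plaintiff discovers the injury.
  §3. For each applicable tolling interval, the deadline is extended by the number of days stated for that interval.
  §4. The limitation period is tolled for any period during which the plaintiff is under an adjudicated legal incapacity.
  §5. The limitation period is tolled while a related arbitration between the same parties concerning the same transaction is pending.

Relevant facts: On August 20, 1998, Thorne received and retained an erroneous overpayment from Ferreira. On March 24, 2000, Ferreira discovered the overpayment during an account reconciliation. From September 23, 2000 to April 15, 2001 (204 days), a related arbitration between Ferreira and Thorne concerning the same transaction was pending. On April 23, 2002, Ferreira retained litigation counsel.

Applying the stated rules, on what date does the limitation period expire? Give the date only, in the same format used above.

Taking the later of the act (August 20, 1998) and discovery (March 24, 2000), the claim accrued on March 24, 2000.
Adding the 2 years base period to March 24, 2000 gives a deadline of March 24, 2002, before any tolling.
The pending related arbitration from September 23, 2000 to April 15, 2001 tolled the period for 204 days, extending the deadline to October 14, 2002.
None of the other events listed affects the running of the period under the stated rules.

October 14, 2002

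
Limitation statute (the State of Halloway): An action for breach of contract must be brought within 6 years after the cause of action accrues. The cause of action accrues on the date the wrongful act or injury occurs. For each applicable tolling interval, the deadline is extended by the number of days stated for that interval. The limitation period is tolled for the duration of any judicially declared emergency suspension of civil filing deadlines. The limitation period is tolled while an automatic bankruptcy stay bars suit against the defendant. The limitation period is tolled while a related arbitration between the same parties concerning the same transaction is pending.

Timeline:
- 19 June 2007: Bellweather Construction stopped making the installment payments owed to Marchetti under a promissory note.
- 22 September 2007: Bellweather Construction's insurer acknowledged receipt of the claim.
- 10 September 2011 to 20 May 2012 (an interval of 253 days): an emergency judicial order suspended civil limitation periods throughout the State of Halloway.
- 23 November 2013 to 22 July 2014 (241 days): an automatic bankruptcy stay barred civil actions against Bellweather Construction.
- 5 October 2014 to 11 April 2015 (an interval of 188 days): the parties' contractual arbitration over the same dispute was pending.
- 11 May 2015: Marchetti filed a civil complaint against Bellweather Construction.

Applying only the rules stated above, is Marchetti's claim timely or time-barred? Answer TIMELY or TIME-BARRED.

TIME-BARRED

The cause of action accrued on 19 June 2007, the date of the act.
The untolled deadline — 6 years after 19 June 2007 — is 19 June 2013.
The emergency suspension of filing deadlines from 10 September 2011 to 20 May 2012 tolled the period for 253 days, extending the deadline to 27 February 2014.
Because the automatic bankruptcy stay ran from 23 November 2013 to 22 July 2014, the deadline is extended by 241 days to 26 October 2014.
The pending related arbitration from 5 October 2014 to 11 April 2015 tolled the period for 188 days, extending the deadline to 2 May 2015.
Nothing else in the chronology tolls or restarts the period.
Marchetti filed on 11 May 2015, after the 2 May 2015 deadline, so the action is time-barred.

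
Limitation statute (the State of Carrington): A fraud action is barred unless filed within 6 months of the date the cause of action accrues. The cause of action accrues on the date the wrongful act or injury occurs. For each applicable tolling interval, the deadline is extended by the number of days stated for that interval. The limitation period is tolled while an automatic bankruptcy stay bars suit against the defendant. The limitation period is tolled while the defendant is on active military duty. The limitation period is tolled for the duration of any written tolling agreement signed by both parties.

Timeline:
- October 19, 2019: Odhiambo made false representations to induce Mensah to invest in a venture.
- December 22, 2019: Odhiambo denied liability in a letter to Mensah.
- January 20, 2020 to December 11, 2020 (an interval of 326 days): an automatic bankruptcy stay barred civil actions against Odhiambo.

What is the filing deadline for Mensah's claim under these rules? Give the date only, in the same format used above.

The cause of action accrued on October 19, 2019, the date of the act.
Adding the 6 months base period to October 19, 2019 gives a deadline of April 19, 2020, before any tolling.
The period was tolled for 326 days by the automatic bankruptcy stay (January 20, 2020 to December 11, 2020), pushing the deadline to March 11, 2021.
None of the other events listed affects the running of the period under the stated rules.

March 11, 2021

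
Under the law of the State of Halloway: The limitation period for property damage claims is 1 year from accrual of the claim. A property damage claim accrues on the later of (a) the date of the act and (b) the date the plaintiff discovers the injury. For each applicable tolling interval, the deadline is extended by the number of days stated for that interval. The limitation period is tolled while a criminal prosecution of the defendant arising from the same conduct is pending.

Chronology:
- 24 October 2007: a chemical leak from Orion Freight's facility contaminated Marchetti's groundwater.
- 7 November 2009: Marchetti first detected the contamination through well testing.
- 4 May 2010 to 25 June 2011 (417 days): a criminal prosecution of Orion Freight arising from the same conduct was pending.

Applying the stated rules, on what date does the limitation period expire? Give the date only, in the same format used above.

29 December 2011

Taking the later of the act (24 October 2007) and discovery (7 November 2009), the claim accrued on 7 November 2009.
1 year from 7 November 2009 is 7 November 2010.
The period was tolled for 417 days by the pending criminal prosecution (4 May 2010 to 25 June 2011), pushing the deadline to 29 December 2011.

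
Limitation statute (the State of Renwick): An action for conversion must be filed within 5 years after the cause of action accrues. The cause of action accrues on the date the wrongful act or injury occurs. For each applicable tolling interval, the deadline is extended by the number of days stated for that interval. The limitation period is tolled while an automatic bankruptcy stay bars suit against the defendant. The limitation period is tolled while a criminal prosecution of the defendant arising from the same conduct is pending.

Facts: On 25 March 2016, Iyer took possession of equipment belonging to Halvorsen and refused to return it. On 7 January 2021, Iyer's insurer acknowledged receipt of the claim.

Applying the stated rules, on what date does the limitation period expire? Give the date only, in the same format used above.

25 March 2021

The claim accrued on 25 March 2016, when the wrongful act occurred.
5 years from 25 March 2016 is 25 March 2021.
Nothing else in the chronology tolls or restarts the period.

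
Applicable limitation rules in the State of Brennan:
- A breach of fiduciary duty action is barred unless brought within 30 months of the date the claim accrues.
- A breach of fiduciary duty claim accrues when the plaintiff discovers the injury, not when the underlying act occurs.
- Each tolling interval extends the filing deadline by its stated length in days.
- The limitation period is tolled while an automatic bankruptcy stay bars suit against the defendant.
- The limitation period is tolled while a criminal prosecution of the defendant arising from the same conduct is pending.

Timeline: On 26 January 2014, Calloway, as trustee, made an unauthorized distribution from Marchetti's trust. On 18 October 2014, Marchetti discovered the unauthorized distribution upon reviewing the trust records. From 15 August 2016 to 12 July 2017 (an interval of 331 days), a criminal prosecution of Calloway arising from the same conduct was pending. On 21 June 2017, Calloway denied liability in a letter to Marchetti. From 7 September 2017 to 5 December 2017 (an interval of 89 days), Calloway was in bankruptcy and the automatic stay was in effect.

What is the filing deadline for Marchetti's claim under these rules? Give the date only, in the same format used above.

12 June 2018

Under the discovery rule, the claim accrued on 18 October 2014, when Marchetti discovered the injury — not on the 26 January 2014 date of the underlying act.
The untolled deadline — 30 months after 18 October 2014 — is 18 April 2017.
The period was tolled for 331 days by the pending criminal prosecution (15 August 2016 to 12 July 2017), pushing the deadline to 15 March 2018.
The period was tolled for 89 days by the automatic bankruptcy stay (7 September 2017 to 5 December 2017), pushing the deadline to 12 June 2018.
Nothing else in the chronology tolls or restarts the period.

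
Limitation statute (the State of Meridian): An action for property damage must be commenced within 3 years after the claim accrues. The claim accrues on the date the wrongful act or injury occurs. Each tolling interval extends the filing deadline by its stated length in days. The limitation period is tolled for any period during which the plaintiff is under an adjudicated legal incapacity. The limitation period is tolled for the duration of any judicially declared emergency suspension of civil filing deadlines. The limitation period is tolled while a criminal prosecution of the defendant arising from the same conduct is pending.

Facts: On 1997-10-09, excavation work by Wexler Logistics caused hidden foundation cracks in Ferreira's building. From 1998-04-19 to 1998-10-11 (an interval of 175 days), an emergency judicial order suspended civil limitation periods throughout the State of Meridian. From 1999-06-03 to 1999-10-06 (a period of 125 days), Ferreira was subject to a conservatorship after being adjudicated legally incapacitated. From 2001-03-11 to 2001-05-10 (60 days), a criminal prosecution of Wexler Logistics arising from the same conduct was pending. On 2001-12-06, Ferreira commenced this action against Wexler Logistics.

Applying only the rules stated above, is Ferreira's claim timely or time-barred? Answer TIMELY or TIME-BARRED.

The claim accrued on 1997-10-09, when the wrongful act occurred.
3 years from 1997-10-09 is 2000-10-09.
The emergency suspension of filing deadlines from 1998-04-19 to 1998-10-11 tolled the period for 175 days, extending the deadline to 2001-04-02.
The period was tolled for 125 days by the plaintiff's legal incapacity (1999-06-03 to 1999-10-06), pushing the deadline to 2001-08-05.
Because the pending criminal prosecution ran from 2001-03-11 to 2001-05-10, the deadline is extended by 60 days to 2001-10-04.
The 2001-12-06 filing falls after the 2001-10-04 deadline; the claim is time-barred.

TIME-BARRED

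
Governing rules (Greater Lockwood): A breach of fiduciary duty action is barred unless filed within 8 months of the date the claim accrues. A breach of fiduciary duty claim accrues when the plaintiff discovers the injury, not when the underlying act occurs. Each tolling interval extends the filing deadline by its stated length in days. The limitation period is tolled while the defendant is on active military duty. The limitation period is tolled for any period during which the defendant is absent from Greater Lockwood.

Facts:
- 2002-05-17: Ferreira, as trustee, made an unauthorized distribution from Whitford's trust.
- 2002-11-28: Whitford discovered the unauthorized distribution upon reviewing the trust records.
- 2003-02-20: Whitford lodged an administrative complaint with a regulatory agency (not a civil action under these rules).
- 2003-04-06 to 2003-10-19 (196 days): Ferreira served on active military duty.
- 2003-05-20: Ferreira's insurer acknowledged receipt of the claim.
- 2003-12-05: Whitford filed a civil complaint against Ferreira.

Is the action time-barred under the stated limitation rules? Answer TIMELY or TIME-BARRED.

The claim did not accrue until Whitford discovered the injury on 2002-11-28; the 2002-05-17 act date does not start the clock under the stated rule.
The untolled deadline — 8 months after 2002-11-28 — is 2003-07-28.
The period was tolled for 196 days by the defendant's active military service (2003-04-06 to 2003-10-19), pushing the deadline to 2004-02-09.
None of the other events listed affects the running of the period under the stated rules.
The 2003-12-05 filing precedes the 2004-02-09 deadline; the claim is timely.

TIMELY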